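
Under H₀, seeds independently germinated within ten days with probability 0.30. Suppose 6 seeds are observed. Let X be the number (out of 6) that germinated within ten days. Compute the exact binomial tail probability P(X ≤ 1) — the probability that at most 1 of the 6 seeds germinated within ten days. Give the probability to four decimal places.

P = 0.4202

X is binomial with n = 6 and p = 0.30.
P(X ≤ 1) = C(6,0)·0.30^0·0.70^6 + C(6,1)·0.30^1·0.70^5.
= 0.117649 + 0.302526 = 0.4202.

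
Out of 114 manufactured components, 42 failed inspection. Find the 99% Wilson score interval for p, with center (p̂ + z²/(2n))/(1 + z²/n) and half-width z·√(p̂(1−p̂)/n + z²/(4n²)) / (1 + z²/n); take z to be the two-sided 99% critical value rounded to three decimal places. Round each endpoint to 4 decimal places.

p̂ = 42/114 = 0.36842; z = 2.576, so z² = 6.635776.
1 + z²/n = 1.058209.
Adjusted center: (0.36842 + z²/(2n))/1.058209 = 0.37566.
Radicand: p̂(1−p̂)/n + z²/(4n²) = 0.002041114 + 0.000127650 = 0.002168764.
Half-width = z·√(radicand)/denom = 2.576·0.046570/1.058209 = 0.11337.
So the interval runs from 0.2623 to 0.4890.

(0.2623, 0.4890)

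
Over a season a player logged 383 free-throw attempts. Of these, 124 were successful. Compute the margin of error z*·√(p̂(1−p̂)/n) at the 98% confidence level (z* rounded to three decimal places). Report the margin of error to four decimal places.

ME = 0.0556

The sample proportion is 124/383 = 0.32376.
SE(p̂) = √(0.32376·0.67624/383) = 0.023909.
z* = 2.326 at the 98% level.
So ME = 0.0556.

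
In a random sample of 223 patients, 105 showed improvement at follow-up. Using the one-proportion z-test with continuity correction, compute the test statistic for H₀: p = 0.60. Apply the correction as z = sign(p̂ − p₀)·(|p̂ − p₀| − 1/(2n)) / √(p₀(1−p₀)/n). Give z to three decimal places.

z = -3.868

p̂ = 105/223 = 0.47085. p̂ − p₀ = -0.129148.
1/(2n) = 0.002242.
Corrected numerator: |-0.129148| − 0.002242 = 0.126906.
SE₀ = √(0.60·0.40/223) = 0.032806.
z = −0.126906/0.032806 = -3.868.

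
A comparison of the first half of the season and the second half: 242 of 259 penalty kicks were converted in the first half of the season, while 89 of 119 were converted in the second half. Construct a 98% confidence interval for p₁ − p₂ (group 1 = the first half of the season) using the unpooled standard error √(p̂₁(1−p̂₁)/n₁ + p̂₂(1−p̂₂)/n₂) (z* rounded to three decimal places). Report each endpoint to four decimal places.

p̂₁ = 0.93436, p̂₂ = 0.74790, so the observed difference is 0.18646.
SE = √(0.000236791 + 0.001584420) = √0.001821211 = 0.042676.
For 98% confidence, z* = 2.326. Margin = 2.326·0.042676 = 0.09926.
CI: 0.18646 ± 0.09926 = (0.0872, 0.2857).

(0.0872, 0.2857)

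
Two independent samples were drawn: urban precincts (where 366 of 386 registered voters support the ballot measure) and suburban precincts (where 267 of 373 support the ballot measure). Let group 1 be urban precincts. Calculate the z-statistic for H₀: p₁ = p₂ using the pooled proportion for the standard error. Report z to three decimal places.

z = 8.601

p̂₁ = 366/386 = 0.94819, p̂₂ = 267/373 = 0.71582.
Pooled p̂ = (366+267)/(386+373) = 633/759 = 0.83399.
SE = √[p̂(1−p̂)(1/n₁+1/n₂)] = √[0.83399·0.16601·(1/386+1/373)] ≈ 0.027016.
z = 0.23237/0.027016 = 8.601.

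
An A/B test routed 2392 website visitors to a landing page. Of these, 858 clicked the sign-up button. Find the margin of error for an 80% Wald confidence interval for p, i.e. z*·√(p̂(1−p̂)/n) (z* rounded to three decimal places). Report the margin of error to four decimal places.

Sample proportion p̂ = 858/2392 = 0.35870.
Standard error of p̂: √(0.230033/2392) = √0.000096168 = 0.009807.
For 80% confidence, z* = 1.282.
ME = 1.282·0.009807 = 0.0126.

ME = 0.0126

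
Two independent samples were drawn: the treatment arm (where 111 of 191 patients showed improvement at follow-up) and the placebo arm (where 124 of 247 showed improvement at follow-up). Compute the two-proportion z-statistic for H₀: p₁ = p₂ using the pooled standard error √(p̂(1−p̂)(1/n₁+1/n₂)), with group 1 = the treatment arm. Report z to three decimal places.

p̂₁ = 111/191 = 0.58115, p̂₂ = 124/247 = 0.50202.
Pooling: p̂ = 235/438 = 0.53653.
Pooled SE = √[0.2486656·0.00928419] ≈ 0.048048.
z = (p̂₁ − p̂₂)/SE = (0.58115 − 0.50202)/0.048048 = 0.07913/0.048048 = 1.647.

z = 1.647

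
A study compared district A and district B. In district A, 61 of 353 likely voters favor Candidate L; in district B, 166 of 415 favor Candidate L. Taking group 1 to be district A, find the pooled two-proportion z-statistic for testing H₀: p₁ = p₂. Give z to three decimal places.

Sample proportions: p̂₁ = 61/353 = 0.17280 and p̂₂ = 166/415 = 0.40000.
Pooled p̂ = (61+166)/(353+415) = 227/768 = 0.29557.
Pooled SE = √[0.2082096·0.00524250] ≈ 0.033038.
z = -0.22720/0.033038 = -6.877.

z = -6.877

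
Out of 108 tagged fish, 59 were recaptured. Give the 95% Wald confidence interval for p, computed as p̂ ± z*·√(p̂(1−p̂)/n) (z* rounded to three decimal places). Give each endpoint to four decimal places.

(0.4524, 0.6402)

The sample proportion is 59/108 = 0.54630.
Standard error of p̂: √(0.247857/108) = √0.002294969 = 0.047906.
For 95% confidence, z* = 1.960.
Margin of error: 1.960 × 0.047906 = 0.09390.
CI: 0.54630 ± 0.09390 = (0.4524, 0.6402).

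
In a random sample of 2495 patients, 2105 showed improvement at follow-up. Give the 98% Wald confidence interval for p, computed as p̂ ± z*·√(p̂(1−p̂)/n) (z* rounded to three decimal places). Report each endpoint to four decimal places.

(0.8268, 0.8606)

Sample proportion p̂ = 2105/2495 = 0.84369.
Standard error of p̂: √(0.131879/2495) = √0.000052857 = 0.007270.
The 98% critical value is z* = 2.326.
Margin of error: 2.326 × 0.007270 = 0.01691.
So the interval runs from 0.8268 to 0.8606.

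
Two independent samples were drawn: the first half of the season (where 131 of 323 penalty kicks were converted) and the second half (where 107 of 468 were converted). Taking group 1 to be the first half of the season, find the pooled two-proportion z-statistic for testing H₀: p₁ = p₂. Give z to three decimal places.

Sample proportions: p̂₁ = 131/323 = 0.40557 and p̂₂ = 107/468 = 0.22863.
Pooled p̂ = (131+107)/(323+468) = 238/791 = 0.30088.
Pooled SE = √[0.2103532·0.00523273] ≈ 0.033177.
z = 0.17694/0.033177 = 5.333.

z = 5.333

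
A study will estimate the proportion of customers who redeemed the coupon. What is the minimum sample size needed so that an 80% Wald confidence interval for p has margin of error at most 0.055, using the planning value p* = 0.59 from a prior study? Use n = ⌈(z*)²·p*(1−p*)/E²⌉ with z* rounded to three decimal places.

The 80% critical value is z* = 1.282.
p*(1−p*) = 0.59·0.41 = 0.2419.
(z*)²·p*(1−p*)/E² = 1.643524·0.2419/0.003025 = 131.428.
Rounding up, n = 132.

n = 132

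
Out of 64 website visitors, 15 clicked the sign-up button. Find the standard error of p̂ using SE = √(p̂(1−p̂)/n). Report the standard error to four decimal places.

With x = 15 successes in n = 64, p̂ = 0.23438.
p̂(1−p̂) = 0.179446.
SE = √(0.179446/64) = √0.002803844 = 0.0530.

SE = 0.0530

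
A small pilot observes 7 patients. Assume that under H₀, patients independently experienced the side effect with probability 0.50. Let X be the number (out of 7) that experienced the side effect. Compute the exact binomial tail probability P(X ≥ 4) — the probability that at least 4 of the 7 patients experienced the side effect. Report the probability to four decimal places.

X is binomial with n = 7 and p = 0.50.
P(X ≥ 4) = C(7,4)·0.50^4·0.50^3 + C(7,5)·0.50^5·0.50^2 + C(7,6)·0.50^6·0.50^1 + C(7,7)·0.50^7·0.50^0.
= 0.273438 + 0.164062 + 0.054688 + 0.007812 = 0.5000.

P = 0.5000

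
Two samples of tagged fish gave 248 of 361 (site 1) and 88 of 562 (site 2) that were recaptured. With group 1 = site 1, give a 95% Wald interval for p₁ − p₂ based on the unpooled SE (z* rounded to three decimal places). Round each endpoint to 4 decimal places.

(0.4739, 0.5869)

p̂₁ = 248/361 = 0.68698, p̂₂ = 88/562 = 0.15658; p̂₁ − p̂₂ = 0.53040.
Unpooled SE = √(p̂₁(1−p̂₁)/n₁ + p̂₂(1−p̂₂)/n₂) = √(0.000595674 + 0.000234991) = 0.028821.
z* = 1.960 at the 95% level. Margin = 1.960·0.028821 = 0.05649.
So the interval runs from 0.4739 to 0.5869.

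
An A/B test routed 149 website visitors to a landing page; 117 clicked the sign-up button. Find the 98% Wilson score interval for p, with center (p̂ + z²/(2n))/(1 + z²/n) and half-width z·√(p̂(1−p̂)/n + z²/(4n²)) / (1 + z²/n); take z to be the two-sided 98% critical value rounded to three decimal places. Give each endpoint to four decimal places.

(0.6977, 0.8528)

p̂ = 117/149 = 0.78523; z = 2.326, so z² = 5.410276.
Denominator 1 + z²/n = 1 + 5.410276/149 = 1.036311.
Adjusted center: (0.78523 + z²/(2n))/1.036311 = 0.77524.
Radicand: p̂(1−p̂)/n + z²/(4n²) = 0.001131819 + 0.000060924 = 0.001192743.
Half-width = 2.326·√0.001192743/1.036311 = 0.07752.
CI: 0.77524 ± 0.07752 = (0.6977, 0.8528).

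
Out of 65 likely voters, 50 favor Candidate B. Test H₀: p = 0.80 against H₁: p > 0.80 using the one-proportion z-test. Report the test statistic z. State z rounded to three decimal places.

z = -0.620

With x = 50 successes in n = 65, p̂ = 0.76923.
Under H₀, SE = √(p₀(1−p₀)/n) = √(0.80·0.20/65) = √0.002461538 = 0.049614.
z = (p̂ − p₀)/SE = (0.76923 − 0.80)/0.049614 = -0.620.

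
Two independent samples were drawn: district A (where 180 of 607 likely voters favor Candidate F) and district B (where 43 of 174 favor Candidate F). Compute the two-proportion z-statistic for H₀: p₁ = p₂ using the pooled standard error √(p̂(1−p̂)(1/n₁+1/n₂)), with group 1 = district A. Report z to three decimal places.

z = 1.272

p̂₁ = 180/607 = 0.29654, p̂₂ = 43/174 = 0.24713.
Pooled p̂ = (180+43)/(607+174) = 223/781 = 0.28553.
Pooled SE = √[0.2040032·0.00739457] ≈ 0.038840.
z = (p̂₁ − p̂₂)/SE = (0.29654 − 0.24713)/0.038840 = 0.04941/0.038840 = 1.272.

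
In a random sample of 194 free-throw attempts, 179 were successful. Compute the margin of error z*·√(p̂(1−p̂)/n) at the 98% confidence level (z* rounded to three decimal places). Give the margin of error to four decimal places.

ME = 0.0446

p̂ = 179/194 = 0.92268.
SE = √(p̂(1−p̂)/n) = √(0.071341/194) = 0.019177.
The 98% critical value is z* = 2.326.
So ME = 0.0446.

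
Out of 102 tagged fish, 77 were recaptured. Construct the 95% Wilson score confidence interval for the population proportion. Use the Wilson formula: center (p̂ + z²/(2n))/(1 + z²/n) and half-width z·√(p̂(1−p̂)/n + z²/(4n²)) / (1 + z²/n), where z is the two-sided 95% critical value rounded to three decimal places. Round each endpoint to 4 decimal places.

p̂ = 77/102 = 0.75490; z = 1.960, so z² = 3.841600.
1 + z²/n = 1.037663.
Adjusted center: (0.75490 + z²/(2n))/1.037663 = 0.74565.
Radicand: p̂(1−p̂)/n + z²/(4n²) = 0.001813970 + 0.000092311 = 0.001906281.
Half-width = 1.960·√0.001906281/1.037663 = 0.08247.
So the interval runs from 0.6632 to 0.8281.

(0.6632, 0.8281)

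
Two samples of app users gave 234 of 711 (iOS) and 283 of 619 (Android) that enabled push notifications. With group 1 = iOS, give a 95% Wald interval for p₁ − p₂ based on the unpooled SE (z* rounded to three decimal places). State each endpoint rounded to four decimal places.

(-0.1804, -0.0758)

p̂₁ = 234/711 = 0.32911, p̂₂ = 283/619 = 0.45719; p̂₁ − p̂₂ = -0.12808.
Unpooled SE = √(p̂₁(1−p̂₁)/n₁ + p̂₂(1−p̂₂)/n₂) = √(0.000310546 + 0.000400916) = 0.026673.
The 95% critical value is z* = 1.960. Margin = 1.960·0.026673 = 0.05228.
Interval: -0.12808 ± 0.05228 → (-0.1804, -0.0758).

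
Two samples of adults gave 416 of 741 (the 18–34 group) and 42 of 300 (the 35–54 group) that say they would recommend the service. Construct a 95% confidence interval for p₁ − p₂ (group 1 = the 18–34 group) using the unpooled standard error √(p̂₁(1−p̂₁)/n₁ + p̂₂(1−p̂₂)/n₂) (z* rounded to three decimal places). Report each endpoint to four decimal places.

(0.3683, 0.4745)

p̂₁ = 0.56140, p̂₂ = 0.14000, so the observed difference is 0.42140.
SE = √(0.000332294 + 0.000401333) = √0.000733627 = 0.027086.
The 95% critical value is z* = 1.960. Margin of error = 0.05309.
Interval: 0.42140 ± 0.05309 → (0.3683, 0.4745).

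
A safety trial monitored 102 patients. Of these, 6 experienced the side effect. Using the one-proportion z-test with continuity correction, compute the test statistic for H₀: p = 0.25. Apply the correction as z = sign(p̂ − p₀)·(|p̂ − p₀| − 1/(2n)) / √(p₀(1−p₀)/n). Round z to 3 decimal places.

z = -4.345

p̂ = 6/102 = 0.05882. p̂ − p₀ = -0.191176.
Continuity correction 1/(2n) = 1/204 = 0.004902.
Corrected numerator: |-0.191176| − 0.004902 = 0.186274.
Under H₀, SE = √(p₀(1−p₀)/n) = √(0.25·0.75/102) = √0.001838235 = 0.042875.
z = (−)0.186274/0.042875 = -4.345.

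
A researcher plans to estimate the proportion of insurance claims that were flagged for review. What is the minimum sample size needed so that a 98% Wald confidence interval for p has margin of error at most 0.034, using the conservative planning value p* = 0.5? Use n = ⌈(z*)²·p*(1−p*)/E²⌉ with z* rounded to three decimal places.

z* = 2.326 at the 98% level.
p*(1−p*) = 0.50·0.50 = 0.2500.
(z*)²·p*(1−p*)/E² = 5.410276·0.2500/0.001156 = 1170.042.
⌈1170.042⌉ = 1171.

n = 1171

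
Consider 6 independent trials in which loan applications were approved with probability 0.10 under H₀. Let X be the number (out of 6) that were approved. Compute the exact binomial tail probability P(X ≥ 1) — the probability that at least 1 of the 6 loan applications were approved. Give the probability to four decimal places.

P = 0.4686

X ~ Binomial(n=6, p=0.10).
P(X ≥ 1) = Σ_{j=1}^{6} C(6,j)·0.10^j·0.90^{6−j}.
= 0.354294 + 0.098415 + 0.014580 + 0.001215 + 0.000054 + 0.000001 = 0.4686.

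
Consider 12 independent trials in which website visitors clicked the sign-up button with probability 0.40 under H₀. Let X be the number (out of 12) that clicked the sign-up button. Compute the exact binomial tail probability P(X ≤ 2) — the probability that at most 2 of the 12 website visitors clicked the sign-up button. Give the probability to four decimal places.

P = 0.0834

X is binomial with n = 12 and p = 0.40.
P(X ≤ 2) = C(12,0)·0.40^0·0.60^12 + C(12,1)·0.40^1·0.60^11 + C(12,2)·0.40^2·0.60^10.
= 0.002177 + 0.017414 + 0.063852 = 0.0834.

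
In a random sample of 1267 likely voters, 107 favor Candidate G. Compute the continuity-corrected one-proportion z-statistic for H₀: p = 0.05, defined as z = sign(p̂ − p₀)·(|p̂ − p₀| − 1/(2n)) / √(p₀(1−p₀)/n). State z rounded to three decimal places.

z = 5.562

Sample proportion p̂ = 107/1267 = 0.08445. p̂ − p₀ = 0.034451.
1/(2n) = 0.000395.
Corrected numerator: |0.034451| − 0.000395 = 0.034056.
Null standard error: √(0.05·0.95/1267) = √0.000037490 = 0.006123.
z = (+)0.034056/0.006123 = 5.562.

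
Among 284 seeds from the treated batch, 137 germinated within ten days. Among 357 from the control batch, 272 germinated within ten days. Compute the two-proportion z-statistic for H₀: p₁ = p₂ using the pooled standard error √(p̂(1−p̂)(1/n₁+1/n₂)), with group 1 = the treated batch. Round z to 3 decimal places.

p̂₁ = 137/284 = 0.48239, p̂₂ = 272/357 = 0.76190.
Pooled p̂ = (137+272)/(284+357) = 409/641 = 0.63807.
Pooled SE = √[0.2309379·0.00632225] ≈ 0.038211.
z = -0.27951/0.038211 = -7.315.

z = -7.315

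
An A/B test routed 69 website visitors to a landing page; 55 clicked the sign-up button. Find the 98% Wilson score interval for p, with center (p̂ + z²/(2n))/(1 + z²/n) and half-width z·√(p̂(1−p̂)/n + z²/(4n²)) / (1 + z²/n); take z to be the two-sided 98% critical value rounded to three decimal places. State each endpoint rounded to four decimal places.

(0.6649, 0.8861)

Here p̂ = 55/69 = 0.79710 and z = 2.326 (z² = 5.410276).
Denominator 1 + z²/n = 1 + 5.410276/69 = 1.078410.
Adjusted center: (0.79710 + z²/(2n))/1.078410 = 0.77550.
Radicand: p̂(1−p̂)/n + z²/(4n²) = 0.002343924 + 0.000284093 = 0.002628017.
Half-width = z·√(radicand)/denom = 2.326·0.051264/1.078410 = 0.11057.
So the interval runs from 0.6649 to 0.8861.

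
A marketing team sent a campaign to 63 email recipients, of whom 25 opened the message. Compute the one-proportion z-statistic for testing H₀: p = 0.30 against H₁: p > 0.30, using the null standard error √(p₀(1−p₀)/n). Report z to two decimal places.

p̂ = 25/63 = 0.39683.
Null standard error: √(0.30·0.70/63) = √0.003333333 = 0.057735.
z = (0.39683 − 0.30)/0.057735 = 0.09683/0.057735 = 1.68.

z = 1.68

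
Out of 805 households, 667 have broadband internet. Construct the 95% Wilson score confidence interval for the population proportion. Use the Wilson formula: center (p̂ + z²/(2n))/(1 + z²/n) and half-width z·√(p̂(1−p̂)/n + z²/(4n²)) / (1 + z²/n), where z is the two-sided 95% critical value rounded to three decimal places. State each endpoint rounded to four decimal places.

Here p̂ = 667/805 = 0.82857 and z = 1.960 (z² = 3.841600).
1 + z²/n = 1.004772.
Adjusted center: (0.82857 + z²/(2n))/1.004772 = 0.82701.
Radicand: p̂(1−p̂)/n + z²/(4n²) = 0.000176448 + 0.000001482 = 0.000177930.
Half-width = 1.960·√0.000177930/1.004772 = 0.02602.
CI: 0.82701 ± 0.02602 = (0.8010, 0.8530).

(0.8010, 0.8530)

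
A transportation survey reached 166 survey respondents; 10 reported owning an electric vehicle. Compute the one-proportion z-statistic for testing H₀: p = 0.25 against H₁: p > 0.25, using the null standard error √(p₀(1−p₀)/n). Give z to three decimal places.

z = -5.646

Sample proportion p̂ = 10/166 = 0.06024.
Null standard error: √(0.25·0.75/166) = √0.001129518 = 0.033608.
Test statistic: z = -0.18976/0.033608 = -5.646.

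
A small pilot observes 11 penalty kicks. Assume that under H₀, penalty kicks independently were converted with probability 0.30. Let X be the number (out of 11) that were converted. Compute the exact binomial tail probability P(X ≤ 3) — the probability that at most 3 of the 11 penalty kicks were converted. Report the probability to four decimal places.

P = 0.5696

X ~ Binomial(n=11, p=0.30).
P(X ≤ 3) = C(11,0)·0.30^0·0.70^11 + C(11,1)·0.30^1·0.70^10 + C(11,2)·0.30^2·0.70^9 + C(11,3)·0.30^3·0.70^8.
= 0.019773 + 0.093217 + 0.199750 + 0.256822 = 0.5696.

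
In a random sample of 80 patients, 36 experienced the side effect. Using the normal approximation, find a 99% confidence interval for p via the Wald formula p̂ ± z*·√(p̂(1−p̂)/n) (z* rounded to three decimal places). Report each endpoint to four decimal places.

Sample proportion p̂ = 36/80 = 0.45000.
SE(p̂) = √(0.45000·0.55000/80) = 0.055621.
For 99% confidence, z* = 2.576.
Margin = 2.576·0.055621 = 0.14328.
So the interval runs from 0.3067 to 0.5933.

(0.3067, 0.5933)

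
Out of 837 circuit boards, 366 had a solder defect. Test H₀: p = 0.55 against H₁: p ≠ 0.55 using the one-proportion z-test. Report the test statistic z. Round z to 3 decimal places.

z = -6.555

The sample proportion is 366/837 = 0.43728.
Under H₀, SE = √(p₀(1−p₀)/n) = √(0.55·0.45/837) = √0.000295699 = 0.017196.
z = (p̂ − p₀)/SE = (0.43728 − 0.55)/0.017196 = -6.555.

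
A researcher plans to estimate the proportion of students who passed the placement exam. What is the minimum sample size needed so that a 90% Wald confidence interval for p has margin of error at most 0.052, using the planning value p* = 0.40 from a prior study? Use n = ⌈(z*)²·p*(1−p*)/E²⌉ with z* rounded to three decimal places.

z* = 1.645 at the 90% level.
p*(1−p*) = 0.2400.
(z*)²·p*(1−p*)/E² = 2.706025·0.2400/0.002704 = 240.180.
⌈240.180⌉ = 241.

n = 241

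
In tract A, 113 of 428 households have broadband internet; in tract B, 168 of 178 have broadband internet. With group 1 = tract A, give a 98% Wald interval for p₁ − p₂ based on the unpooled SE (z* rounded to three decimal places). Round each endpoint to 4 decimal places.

p̂₁ = 113/428 = 0.26402, p̂₂ = 168/178 = 0.94382; p̂₁ − p̂₂ = -0.67980.
Unpooled SE = √(p̂₁(1−p̂₁)/n₁ + p̂₂(1−p̂₂)/n₂) = √(0.000454002 + 0.000297885) = 0.027421.
z* = 2.326 at the 98% level. Margin of error = 0.06378.
CI: -0.67980 ± 0.06378 = (-0.7436, -0.6160).

(-0.7436, -0.6160)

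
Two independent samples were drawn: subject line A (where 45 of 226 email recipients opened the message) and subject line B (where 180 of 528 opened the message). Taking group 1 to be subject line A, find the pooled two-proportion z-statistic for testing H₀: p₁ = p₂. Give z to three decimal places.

p̂₁ = 45/226 = 0.19912, p̂₂ = 180/528 = 0.34091.
Pooled p̂ = (45+180)/(226+528) = 225/754 = 0.29841.
Pooled SE = √[0.2093609·0.00631872] ≈ 0.036372.
z = -0.14179/0.036372 = -3.898.

z = -3.898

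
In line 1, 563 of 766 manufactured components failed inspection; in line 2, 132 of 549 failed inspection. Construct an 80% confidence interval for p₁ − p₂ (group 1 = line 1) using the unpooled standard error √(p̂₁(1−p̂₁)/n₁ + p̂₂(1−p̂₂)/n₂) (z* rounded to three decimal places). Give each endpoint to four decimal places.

p̂₁ = 563/766 = 0.73499, p̂₂ = 132/549 = 0.24044; p̂₁ − p̂₂ = 0.49455.
Unpooled SE = √(p̂₁(1−p̂₁)/n₁ + p̂₂(1−p̂₂)/n₂) = √(0.000254283 + 0.000332654) = 0.024227.
For 80% confidence, z* = 1.282. Margin of error = 0.03106.
CI: 0.49455 ± 0.03106 = (0.4635, 0.5256).

(0.4635, 0.5256)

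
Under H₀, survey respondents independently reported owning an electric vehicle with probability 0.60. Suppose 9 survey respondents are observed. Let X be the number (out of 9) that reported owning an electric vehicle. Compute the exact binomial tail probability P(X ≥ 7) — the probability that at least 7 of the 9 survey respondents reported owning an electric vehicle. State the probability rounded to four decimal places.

X ~ Binomial(n=9, p=0.60).
P(X ≥ 7) = C(9,7)·0.60^7·0.40^2 + C(9,8)·0.60^8·0.40^1 + C(9,9)·0.60^9·0.40^0.
= 0.161243 + 0.060466 + 0.010078 = 0.2318.

P = 0.2318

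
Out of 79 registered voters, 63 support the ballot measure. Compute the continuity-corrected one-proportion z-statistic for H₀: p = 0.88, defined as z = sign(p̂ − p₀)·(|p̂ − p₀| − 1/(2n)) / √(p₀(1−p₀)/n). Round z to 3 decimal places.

z = -2.084

The sample proportion is 63/79 = 0.79747. p̂ − p₀ = -0.082532.
Continuity correction 1/(2n) = 1/158 = 0.006329.
Corrected numerator: |-0.082532| − 0.006329 = 0.076203.
Under H₀, SE = √(p₀(1−p₀)/n) = √(0.88·0.12/79) = √0.001336709 = 0.036561.
z = −0.076203/0.036561 = -2.084.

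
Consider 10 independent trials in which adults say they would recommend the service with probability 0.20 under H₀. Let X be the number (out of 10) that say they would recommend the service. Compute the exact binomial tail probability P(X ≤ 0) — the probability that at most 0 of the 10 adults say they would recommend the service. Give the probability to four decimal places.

X ~ Binomial(n=10, p=0.20).
P(X ≤ 0) = C(10,0)·0.20^0·0.80^10.
= 0.107374 = 0.1074.

P = 0.1074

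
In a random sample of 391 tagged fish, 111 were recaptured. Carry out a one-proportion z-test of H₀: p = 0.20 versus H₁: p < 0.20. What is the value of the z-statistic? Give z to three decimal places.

z = 4.147

The sample proportion is 111/391 = 0.28389.
SE₀ = √(0.20·0.80/391) = 0.020229.
Test statistic: z = 0.08389/0.020229 = 4.147.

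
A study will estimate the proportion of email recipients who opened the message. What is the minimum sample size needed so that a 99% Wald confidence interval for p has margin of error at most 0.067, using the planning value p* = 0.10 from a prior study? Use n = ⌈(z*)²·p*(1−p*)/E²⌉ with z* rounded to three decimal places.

For 99% confidence, z* = 2.576.
p*(1−p*) = 0.0900.
(z*)²·p*(1−p*)/E² = 6.635776·0.0900/0.004489 = 133.041.
Rounding up, n = 134.

n = 134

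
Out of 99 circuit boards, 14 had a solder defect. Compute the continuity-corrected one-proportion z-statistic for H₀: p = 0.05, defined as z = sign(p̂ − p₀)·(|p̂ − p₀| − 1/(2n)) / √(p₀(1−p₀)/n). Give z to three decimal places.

z = 3.943

The sample proportion is 14/99 = 0.14141. p̂ − p₀ = 0.091414.
1/(2n) = 0.005051.
Corrected numerator: |0.091414| − 0.005051 = 0.086363.
Under H₀, SE = √(p₀(1−p₀)/n) = √(0.05·0.95/99) = √0.000479798 = 0.021904.
z = +0.086363/0.021904 = 3.943.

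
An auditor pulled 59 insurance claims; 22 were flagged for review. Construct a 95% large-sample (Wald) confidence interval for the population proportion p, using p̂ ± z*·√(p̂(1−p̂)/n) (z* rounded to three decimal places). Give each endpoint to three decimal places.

p̂ = 22/59 = 0.37288.
SE(p̂) = √(0.37288·0.62712/59) = 0.062956.
The 95% critical value is z* = 1.960.
Margin = 1.960·0.062956 = 0.12339.
So the interval runs from 0.249 to 0.496.

(0.249, 0.496)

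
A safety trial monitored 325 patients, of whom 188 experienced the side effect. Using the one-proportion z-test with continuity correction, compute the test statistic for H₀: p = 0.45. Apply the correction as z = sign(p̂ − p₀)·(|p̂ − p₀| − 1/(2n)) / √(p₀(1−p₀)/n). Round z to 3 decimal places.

Sample proportion p̂ = 188/325 = 0.57846. p̂ − p₀ = 0.128462.
Continuity correction 1/(2n) = 1/650 = 0.001538.
Corrected numerator: |0.128462| − 0.001538 = 0.126924.
Null standard error: √(0.45·0.55/325) = √0.000761538 = 0.027596.
z = +0.126924/0.027596 = 4.599.

z = 4.599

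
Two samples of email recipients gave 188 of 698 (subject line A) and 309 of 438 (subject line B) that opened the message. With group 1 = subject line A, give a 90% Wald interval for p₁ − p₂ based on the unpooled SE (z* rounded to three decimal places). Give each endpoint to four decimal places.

p̂₁ = 0.26934, p̂₂ = 0.70548, so the observed difference is -0.43614.
SE = √(0.000281943 + 0.000474379) = √0.000756322 = 0.027501.
The 90% critical value is z* = 1.645. Margin = 1.645·0.027501 = 0.04524.
Interval: -0.43614 ± 0.04524 → (-0.4814, -0.3909).

(-0.4814, -0.3909)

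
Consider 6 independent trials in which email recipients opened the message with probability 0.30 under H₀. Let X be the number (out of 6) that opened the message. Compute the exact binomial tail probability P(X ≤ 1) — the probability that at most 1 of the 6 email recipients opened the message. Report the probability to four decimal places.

P = 0.4202

X is binomial with n = 6 and p = 0.30.
P(X ≤ 1) = C(6,0)·0.30^0·0.70^6 + C(6,1)·0.30^1·0.70^5.
= 0.117649 + 0.302526 = 0.4202.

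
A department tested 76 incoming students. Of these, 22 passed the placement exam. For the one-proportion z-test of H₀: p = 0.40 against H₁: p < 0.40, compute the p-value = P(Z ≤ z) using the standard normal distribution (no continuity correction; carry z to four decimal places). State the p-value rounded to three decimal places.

p-value = 0.025

p̂ = 22/76 = 0.28947.
Null standard error: √(0.40·0.60/76) = √0.003157895 = 0.056195.
Test statistic (full precision, shown to 4 dp): z = (22/76 − 0.40)/SE₀ ≈ -1.9668.
From the standard normal, P(Z ≤ z) = 0.025.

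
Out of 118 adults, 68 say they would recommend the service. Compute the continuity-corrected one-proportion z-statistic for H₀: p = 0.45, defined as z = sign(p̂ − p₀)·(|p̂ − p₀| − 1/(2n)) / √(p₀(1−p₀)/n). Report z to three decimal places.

z = 2.665

With x = 68 successes in n = 118, p̂ = 0.57627. p̂ − p₀ = 0.126271.
Continuity correction 1/(2n) = 1/236 = 0.004237.
Corrected numerator: |0.126271| − 0.004237 = 0.122034.
Null standard error: √(0.45·0.55/118) = √0.002097458 = 0.045798.
z = +0.122034/0.045798 = 2.665.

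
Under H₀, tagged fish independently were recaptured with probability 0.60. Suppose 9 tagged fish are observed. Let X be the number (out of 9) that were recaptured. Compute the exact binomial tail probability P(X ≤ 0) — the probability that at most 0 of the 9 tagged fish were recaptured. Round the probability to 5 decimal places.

P = 0.00026

X is binomial with n = 9 and p = 0.60.
P(X ≤ 0) = C(9,0)·0.60^0·0.40^9.
= 0.000262 = 0.00026.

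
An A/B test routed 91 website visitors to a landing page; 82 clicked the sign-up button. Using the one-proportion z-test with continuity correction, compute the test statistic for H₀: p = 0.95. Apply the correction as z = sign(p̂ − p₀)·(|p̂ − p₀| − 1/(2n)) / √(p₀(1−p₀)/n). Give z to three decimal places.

z = -1.900

Sample proportion p̂ = 82/91 = 0.90110. p̂ − p₀ = -0.048901.
Continuity correction 1/(2n) = 1/182 = 0.005495.
Corrected numerator: |-0.048901| − 0.005495 = 0.043406.
Under H₀, SE = √(p₀(1−p₀)/n) = √(0.95·0.05/91) = √0.000521978 = 0.022847.
z = (−)0.043406/0.022847 = -1.900.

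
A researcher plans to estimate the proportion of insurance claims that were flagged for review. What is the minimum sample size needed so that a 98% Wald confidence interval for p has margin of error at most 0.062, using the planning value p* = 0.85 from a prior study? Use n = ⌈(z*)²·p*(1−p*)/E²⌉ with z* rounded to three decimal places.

For 98% confidence, z* = 2.326.
p*(1−p*) = 0.1275.
Required n before rounding: 5.410276 × 0.1275 / 0.062² = 179.451.
⌈179.451⌉ = 180.

n = 180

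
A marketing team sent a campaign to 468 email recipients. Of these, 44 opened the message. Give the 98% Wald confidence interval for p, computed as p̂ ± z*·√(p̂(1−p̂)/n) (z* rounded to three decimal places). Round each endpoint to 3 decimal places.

Sample proportion p̂ = 44/468 = 0.09402.
SE = √(p̂(1−p̂)/n) = √(0.085178/468) = 0.013491.
For 98% confidence, z* = 2.326.
Margin = 2.326·0.013491 = 0.03138.
CI: 0.09402 ± 0.03138 = (0.063, 0.125).

(0.063, 0.125)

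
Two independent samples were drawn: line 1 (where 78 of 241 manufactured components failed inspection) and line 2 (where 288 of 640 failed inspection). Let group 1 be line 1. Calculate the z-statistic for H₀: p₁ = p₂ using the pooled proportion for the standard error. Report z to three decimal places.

z = -3.392

p̂₁ = 78/241 = 0.32365, p̂₂ = 288/640 = 0.45000.
Pooled p̂ = (78+288)/(241+640) = 366/881 = 0.41544.
Pooled SE = √[0.2428491·0.00571188] ≈ 0.037244.
z = (p̂₁ − p̂₂)/SE = (0.32365 − 0.45000)/0.037244 = -0.12635/0.037244 = -3.392.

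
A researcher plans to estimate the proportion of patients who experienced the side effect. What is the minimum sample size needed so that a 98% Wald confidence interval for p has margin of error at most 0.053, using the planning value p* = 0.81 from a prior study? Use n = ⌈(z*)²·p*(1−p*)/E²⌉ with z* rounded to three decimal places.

For 98% confidence, z* = 2.326.
p*(1−p*) = 0.81·0.19 = 0.1539.
(z*)²·p*(1−p*)/E² = 5.410276·0.1539/0.002809 = 296.419.
Rounding up, n = 297.

n = 297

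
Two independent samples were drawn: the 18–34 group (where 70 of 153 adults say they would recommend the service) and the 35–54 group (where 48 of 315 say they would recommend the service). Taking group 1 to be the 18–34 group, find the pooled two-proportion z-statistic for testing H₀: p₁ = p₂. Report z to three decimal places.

z = 7.131

p̂₁ = 70/153 = 0.45752, p̂₂ = 48/315 = 0.15238.
Pooling: p̂ = 118/468 = 0.25214.
Pooled SE = √[0.1885638·0.00971055] ≈ 0.042791.
z = (p̂₁ − p̂₂)/SE = (0.45752 − 0.15238)/0.042791 = 0.30514/0.042791 = 7.131.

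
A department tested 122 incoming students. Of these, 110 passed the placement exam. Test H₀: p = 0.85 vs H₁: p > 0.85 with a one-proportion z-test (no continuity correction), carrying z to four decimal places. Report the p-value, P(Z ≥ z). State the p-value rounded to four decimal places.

p̂ = 110/122 = 0.90164.
Null standard error: √(0.85·0.15/122) = √0.001045082 = 0.032328.
Test statistic (full precision, shown to 4 dp): z = (110/122 − 0.85)/SE₀ ≈ 1.5974.
From the standard normal, P(Z ≥ z) = 0.0551.

p-value = 0.0551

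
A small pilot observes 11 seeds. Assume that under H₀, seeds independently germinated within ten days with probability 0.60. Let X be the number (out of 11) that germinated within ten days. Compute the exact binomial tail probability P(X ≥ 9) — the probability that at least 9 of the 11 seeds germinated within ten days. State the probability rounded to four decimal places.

P = 0.1189

X is binomial with n = 11 and p = 0.60.
P(X ≥ 9) = C(11,9)·0.60^9·0.40^2 + C(11,10)·0.60^10·0.40^1 + C(11,11)·0.60^11·0.40^0.
= 0.088684 + 0.026605 + 0.003628 = 0.1189.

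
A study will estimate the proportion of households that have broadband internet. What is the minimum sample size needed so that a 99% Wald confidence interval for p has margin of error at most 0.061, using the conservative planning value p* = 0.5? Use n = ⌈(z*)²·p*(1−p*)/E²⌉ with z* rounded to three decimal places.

For 99% confidence, z* = 2.576.
p*(1−p*) = 0.2500.
Required n before rounding: 6.635776 × 0.2500 / 0.061² = 445.833.
Rounding up, n = 446.

n = 446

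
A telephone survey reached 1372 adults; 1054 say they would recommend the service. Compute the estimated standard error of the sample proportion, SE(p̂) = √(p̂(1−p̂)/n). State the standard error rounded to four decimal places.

With x = 1054 successes in n = 1372, p̂ = 0.76822.
p̂(1−p̂) = 0.178058.
Dividing by n and taking the root: √0.000129780 = 0.0114.

SE = 0.0114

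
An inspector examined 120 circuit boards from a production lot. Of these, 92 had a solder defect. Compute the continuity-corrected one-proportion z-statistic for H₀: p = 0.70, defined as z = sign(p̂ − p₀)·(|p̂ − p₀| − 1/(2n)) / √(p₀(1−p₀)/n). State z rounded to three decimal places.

The sample proportion is 92/120 = 0.76667. p̂ − p₀ = 0.066667.
1/(2n) = 0.004167.
Corrected numerator: |0.066667| − 0.004167 = 0.062500.
Null standard error: √(0.70·0.30/120) = √0.001750000 = 0.041833.
z = (+)0.062500/0.041833 = 1.494.

z = 1.494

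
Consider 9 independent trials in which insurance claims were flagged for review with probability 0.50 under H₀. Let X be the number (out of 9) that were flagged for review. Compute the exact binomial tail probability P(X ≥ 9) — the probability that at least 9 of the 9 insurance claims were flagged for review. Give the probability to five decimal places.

X ~ Binomial(n=9, p=0.50).
P(X ≥ 9) = C(9,9)·0.50^9·0.50^0.
= 0.001953 = 0.00195.

P = 0.00195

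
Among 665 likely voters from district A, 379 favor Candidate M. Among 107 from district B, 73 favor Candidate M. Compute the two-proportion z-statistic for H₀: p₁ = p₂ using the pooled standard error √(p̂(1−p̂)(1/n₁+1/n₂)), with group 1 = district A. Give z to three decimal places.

p̂₁ = 379/665 = 0.56992, p̂₂ = 73/107 = 0.68224.
Pooled p̂ = (379+73)/(665+107) = 452/772 = 0.58549.
Pooled SE = √[0.2426911·0.01084955] ≈ 0.051314.
z = -0.11232/0.051314 = -2.189.

z = -2.189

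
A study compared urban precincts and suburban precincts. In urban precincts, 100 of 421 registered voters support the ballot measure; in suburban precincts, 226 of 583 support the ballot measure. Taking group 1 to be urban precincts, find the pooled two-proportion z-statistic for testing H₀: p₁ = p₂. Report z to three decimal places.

Sample proportions: p̂₁ = 100/421 = 0.23753 and p̂₂ = 226/583 = 0.38765.
Pooled p̂ = (100+226)/(421+583) = 326/1004 = 0.32470.
SE = √[p̂(1−p̂)(1/n₁+1/n₂)] = √[0.32470·0.67530·(1/421+1/583)] ≈ 0.029949.
z = -0.15012/0.029949 = -5.013.

z = -5.013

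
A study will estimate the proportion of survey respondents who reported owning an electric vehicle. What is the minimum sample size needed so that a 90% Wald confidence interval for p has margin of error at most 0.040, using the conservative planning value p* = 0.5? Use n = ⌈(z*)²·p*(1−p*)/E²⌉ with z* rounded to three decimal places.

z* = 1.645 at the 90% level.
p*(1−p*) = 0.50·0.50 = 0.2500.
Required n before rounding: 2.706025 × 0.2500 / 0.040² = 422.816.
Rounding up, n = 423.

n = 423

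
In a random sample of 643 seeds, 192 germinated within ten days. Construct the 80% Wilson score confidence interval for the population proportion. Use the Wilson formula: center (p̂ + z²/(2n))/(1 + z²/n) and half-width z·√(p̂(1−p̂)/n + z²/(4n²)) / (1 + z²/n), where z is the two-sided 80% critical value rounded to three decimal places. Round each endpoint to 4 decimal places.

p̂ = 192/643 = 0.29860; z = 1.282, so z² = 1.643524.
1 + z²/n = 1.002556.
Adjusted center: (0.29860 + z²/(2n))/1.002556 = 0.29911.
Radicand: p̂(1−p̂)/n + z²/(4n²) = 0.000325720 + 0.000000994 = 0.000326714.
Half-width = 1.282·√0.000326714/1.002556 = 0.02311.
CI: 0.29911 ± 0.02311 = (0.2760, 0.3222).

(0.2760, 0.3222)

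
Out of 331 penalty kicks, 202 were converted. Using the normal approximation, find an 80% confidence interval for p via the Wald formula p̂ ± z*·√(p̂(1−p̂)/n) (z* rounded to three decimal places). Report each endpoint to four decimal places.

(0.5759, 0.6446)

p̂ = 202/331 = 0.61027.
SE(p̂) = √(0.61027·0.38973/331) = 0.026806.
For 80% confidence, z* = 1.282.
Margin of error: 1.282 × 0.026806 = 0.03437.
Interval: 0.61027 ± 0.03437 → (0.5759, 0.6446).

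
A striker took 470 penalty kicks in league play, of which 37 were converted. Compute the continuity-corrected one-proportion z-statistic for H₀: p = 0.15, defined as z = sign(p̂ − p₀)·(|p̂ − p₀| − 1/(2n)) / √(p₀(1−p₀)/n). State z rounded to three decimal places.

z = -4.263

With x = 37 successes in n = 470, p̂ = 0.07872. p̂ − p₀ = -0.071277.
1/(2n) = 0.001064.
Corrected numerator: |-0.071277| − 0.001064 = 0.070213.
Null standard error: √(0.15·0.85/470) = √0.000271277 = 0.016470.
z = −0.070213/0.016470 = -4.263.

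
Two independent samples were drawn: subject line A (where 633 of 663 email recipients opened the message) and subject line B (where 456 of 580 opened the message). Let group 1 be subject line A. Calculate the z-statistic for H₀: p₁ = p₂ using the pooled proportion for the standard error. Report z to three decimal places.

z = 8.998

Sample proportions: p̂₁ = 633/663 = 0.95475 and p̂₂ = 456/580 = 0.78621.
Pooled p̂ = (633+456)/(663+580) = 1089/1243 = 0.87611.
Pooled SE = √[0.1085441·0.00323243] ≈ 0.018731.
z = 0.16854/0.018731 = 8.998.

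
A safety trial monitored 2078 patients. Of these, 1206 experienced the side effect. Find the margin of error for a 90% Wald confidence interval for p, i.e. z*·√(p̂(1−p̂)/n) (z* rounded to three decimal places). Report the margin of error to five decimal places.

The sample proportion is 1206/2078 = 0.58037.
SE = √(p̂(1−p̂)/n) = √(0.243541/2078) = 0.010826.
z* = 1.645 at the 90% level.
So ME = 0.01781.

ME = 0.01781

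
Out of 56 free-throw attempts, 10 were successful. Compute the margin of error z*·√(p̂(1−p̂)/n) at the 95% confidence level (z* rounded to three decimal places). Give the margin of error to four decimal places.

ME = 0.1003

p̂ = 10/56 = 0.17857.
SE = √(p̂(1−p̂)/n) = √(0.146684/56) = 0.051180.
z* = 1.960 at the 95% level.
Margin of error = z*·SE = 1.960 × 0.051180 = 0.1003.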